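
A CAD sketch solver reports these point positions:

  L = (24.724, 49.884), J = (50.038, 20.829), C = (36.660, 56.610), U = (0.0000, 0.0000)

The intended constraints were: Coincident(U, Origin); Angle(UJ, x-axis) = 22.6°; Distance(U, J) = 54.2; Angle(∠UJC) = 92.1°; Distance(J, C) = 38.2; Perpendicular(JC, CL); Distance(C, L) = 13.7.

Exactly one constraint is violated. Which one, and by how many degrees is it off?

Perpendicular(JC, CL) — off by 8.90°.

U = (0.00, 0.00) ✓; UJ at 22.60° ✓; |UJ| = 54.20 ✓; ∠UJC = 92.10° ✓; |JC| = 38.20 ✓; ∠(JC, CL) = 98.90° ✗; |CL| = 13.70 ✓.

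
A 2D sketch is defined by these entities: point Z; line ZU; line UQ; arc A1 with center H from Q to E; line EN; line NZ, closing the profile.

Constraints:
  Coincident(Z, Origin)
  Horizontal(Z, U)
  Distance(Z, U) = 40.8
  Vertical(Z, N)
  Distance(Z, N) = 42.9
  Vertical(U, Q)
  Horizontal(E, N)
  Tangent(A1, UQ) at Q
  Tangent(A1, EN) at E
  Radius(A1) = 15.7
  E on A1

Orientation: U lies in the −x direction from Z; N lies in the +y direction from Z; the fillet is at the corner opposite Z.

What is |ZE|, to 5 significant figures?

49.703

The virtual corner opposite Z is at (-40.800, 42.900). A1 meets UQ tangentially, so HQ is at right angles to UQ and A1 meets EN tangentially, so HE is at right angles to EN, with radius 15.7, so the center H sits 15.7 in from both sides at H = (-25.100, 27.200). That places the tangent points at Q = (-40.800, 27.200) on UQ and E = (-25.100, 42.900) on EN. Then |ZE| = |E − Z| = 49.703.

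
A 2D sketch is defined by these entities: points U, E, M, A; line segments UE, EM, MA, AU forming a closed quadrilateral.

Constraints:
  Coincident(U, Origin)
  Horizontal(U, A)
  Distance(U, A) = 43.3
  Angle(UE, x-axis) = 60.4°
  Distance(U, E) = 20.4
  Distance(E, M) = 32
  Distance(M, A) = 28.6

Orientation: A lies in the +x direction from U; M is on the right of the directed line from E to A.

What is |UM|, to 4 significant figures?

22.34

Checks: |EM| = 32.00 ✓; |MA| = 28.60 ✓.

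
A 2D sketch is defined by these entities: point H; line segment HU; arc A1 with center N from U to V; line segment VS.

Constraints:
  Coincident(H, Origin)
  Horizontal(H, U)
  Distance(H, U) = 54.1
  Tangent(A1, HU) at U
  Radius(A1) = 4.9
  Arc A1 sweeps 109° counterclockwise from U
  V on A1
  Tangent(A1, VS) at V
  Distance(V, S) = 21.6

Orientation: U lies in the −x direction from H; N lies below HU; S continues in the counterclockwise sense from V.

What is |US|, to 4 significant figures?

27.03

H is at the origin; H and U share the same y with |HU| = 54.1 and U on the −x side, so U = (-54.10, 0.000). Tangency of A1 to HU means the radius NU is perpendicular to HU, so N = U + (0, -4.9) = (-54.10, -4.900). On A1, U sits at bearing 90° from N; a 109° counterclockwise sweep puts V at bearing 199°, so V = N + 4.9·(cos 199°, sin 199°) = (-58.73, -6.495). Since A1 is tangent to VS there, NV ⟂ VS, so VS runs along (−sin 199°, cos 199°); with |VS| = 21.6, S = (-51.70, -26.92). Then |US| = |S − U| = 27.03.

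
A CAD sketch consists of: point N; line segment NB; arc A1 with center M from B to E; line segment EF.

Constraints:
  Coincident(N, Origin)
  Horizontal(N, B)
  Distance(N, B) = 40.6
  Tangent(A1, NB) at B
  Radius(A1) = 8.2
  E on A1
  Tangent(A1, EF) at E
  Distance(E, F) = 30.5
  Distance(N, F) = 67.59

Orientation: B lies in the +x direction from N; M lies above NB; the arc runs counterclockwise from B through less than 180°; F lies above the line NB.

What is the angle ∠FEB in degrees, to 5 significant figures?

144.35°

N is at the origin; NB is horizontal with |NB| = 40.6 and B on the +x side, so B = (40.600, 0.0000). Since A1 is tangent to NB there, MB ⟂ NB, so M = B + (0, 8.2) = (40.600, 8.2000). Since ME ⟂ EF (tangency), |MF| = √(8.2² + 30.5²) = 31.583 regardless of where E sits on A1. So F lies on both circle(N, 67.59) and circle(M, 31.583); the above-NB intersection is F = (58.145, 34.462). E is the foot of the tangent from F: E = (48.367, 5.5713).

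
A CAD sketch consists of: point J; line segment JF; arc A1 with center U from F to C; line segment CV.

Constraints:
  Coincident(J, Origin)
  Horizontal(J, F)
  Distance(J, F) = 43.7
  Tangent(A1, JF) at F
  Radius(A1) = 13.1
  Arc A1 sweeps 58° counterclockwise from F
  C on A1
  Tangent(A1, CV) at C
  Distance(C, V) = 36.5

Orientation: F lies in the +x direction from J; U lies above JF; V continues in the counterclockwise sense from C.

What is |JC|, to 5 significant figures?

55.154

J is at the origin; JF is horizontal with |JF| = 43.7 and F on the +x side, so F = (43.700, 0.0000). Since A1 is tangent to JF there, UF ⟂ JF, so U = F + (0, 13.1) = (43.700, 13.100). On A1, F sits at bearing -90° from U; a 58° counterclockwise sweep puts C at bearing -32°, so C = U + 13.1·(cos -32°, sin -32°) = (54.809, 6.1581). Then |JC| = |C − J| = 55.154.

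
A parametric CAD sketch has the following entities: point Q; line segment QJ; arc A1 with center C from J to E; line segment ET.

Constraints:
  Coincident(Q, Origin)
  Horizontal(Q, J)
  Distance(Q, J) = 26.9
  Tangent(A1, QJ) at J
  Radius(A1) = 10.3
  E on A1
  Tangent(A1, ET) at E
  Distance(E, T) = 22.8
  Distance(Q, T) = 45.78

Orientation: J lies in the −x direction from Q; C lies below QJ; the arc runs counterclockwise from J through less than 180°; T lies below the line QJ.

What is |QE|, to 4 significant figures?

39.10

Q is at the origin; Q and J share the same y with |QJ| = 26.9 and J on the −x side, so J = (-26.90, 0.000). The tangent condition forces CJ to be normal to QJ, so C = J + (0, -10.3) = (-26.90, -10.30). Since CE ⟂ ET (tangency), |CT| = √(10.3² + 22.8²) = 25.02 regardless of where E sits on A1. So T lies on both circle(Q, 45.78) and circle(C, 25.02); the below-QJ intersection is T = (-29.26, -35.21). E is the foot of the tangent from T: E = (-36.65, -13.64).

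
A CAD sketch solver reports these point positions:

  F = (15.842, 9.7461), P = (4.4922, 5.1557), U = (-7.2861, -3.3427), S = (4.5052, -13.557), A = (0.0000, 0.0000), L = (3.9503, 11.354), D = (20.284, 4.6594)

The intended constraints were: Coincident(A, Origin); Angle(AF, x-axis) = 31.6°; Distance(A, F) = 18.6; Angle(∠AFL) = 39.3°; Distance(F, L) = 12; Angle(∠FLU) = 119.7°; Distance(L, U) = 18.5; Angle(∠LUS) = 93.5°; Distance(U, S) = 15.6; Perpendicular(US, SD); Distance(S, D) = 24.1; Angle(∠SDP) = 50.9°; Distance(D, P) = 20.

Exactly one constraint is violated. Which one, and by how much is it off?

Distance(D, P) = 20 — off by 4.20.

A = (0.00, 0.00) ✓; AF at 31.60° ✓; |AF| = 18.60 ✓; ∠AFL = 39.30° ✓; |FL| = 12.00 ✓; ∠FLU = 119.7° ✓; |LU| = 18.50 ✓; ∠LUS = 93.50° ✓; |US| = 15.60 ✓; ∠(US, SD) = 90.00° ✓; |SD| = 24.10 ✓; ∠SDP = 50.90° ✓; |DP| = 15.80 ✗.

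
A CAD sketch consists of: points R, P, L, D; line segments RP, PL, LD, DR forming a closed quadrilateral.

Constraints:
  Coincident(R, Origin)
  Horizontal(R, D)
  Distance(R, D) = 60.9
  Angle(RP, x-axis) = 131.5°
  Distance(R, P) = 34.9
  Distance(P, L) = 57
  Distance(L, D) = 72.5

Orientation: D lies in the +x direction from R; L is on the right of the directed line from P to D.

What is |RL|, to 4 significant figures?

28.80

Checks: |PL| = 57.00 ✓; |LD| = 72.50 ✓.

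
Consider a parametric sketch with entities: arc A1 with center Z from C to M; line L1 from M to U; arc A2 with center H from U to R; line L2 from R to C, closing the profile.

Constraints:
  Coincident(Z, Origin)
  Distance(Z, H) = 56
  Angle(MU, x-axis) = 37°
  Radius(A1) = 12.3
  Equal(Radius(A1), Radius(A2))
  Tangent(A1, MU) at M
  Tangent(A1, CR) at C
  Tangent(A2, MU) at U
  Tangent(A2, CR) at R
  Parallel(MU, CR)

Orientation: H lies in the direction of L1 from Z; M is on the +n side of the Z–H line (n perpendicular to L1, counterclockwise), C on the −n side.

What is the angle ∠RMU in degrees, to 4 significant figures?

23.72°

Tangency of A1 to both parallel lines with radius 12.3 puts M and C at Z ± 12.3·n: M = (-7.402, 9.823), C = (7.402, -9.823). Equal radii place U and R the same way about H: U = H + 12.3·n = (37.32, 43.52), R = H − 12.3·n = (52.13, 23.88). Then cos ∠RMU = MR·MU / (|MR||MU|), giving 23.72°.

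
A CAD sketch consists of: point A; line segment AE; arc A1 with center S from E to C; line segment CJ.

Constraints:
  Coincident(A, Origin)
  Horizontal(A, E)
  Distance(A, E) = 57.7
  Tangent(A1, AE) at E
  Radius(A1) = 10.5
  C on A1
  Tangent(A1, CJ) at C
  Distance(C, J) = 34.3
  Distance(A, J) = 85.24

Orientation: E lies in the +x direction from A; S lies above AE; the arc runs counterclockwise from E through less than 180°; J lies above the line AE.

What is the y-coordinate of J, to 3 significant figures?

42.5

Checks: A = (0.00, 0.00) ✓; |SC| = 10.50 ✓; ∠(SC, CJ) = 90.00° ✓; |CJ| = 34.30 ✓; |AJ| = 85.24 ✓.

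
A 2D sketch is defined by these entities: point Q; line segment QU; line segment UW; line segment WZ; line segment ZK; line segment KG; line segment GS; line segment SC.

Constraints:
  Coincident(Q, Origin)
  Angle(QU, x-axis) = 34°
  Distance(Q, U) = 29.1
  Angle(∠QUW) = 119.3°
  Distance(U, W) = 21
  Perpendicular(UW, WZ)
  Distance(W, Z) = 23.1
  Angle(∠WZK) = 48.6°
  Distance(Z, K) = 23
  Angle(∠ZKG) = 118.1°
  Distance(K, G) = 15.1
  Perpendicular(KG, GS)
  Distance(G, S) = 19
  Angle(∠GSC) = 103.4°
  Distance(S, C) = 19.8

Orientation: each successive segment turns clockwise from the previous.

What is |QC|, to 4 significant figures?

40.78

KG ⟂ GS, so GS runs at -40.00°; with |GS| = 19.0, S = (48.19, 6.894). ∠GSC = 103.4° gives SC at -116.6° from the x-axis; with |SC| = 19.8, C = (39.32, -10.81). Then |QC| = |C − Q| = 40.78.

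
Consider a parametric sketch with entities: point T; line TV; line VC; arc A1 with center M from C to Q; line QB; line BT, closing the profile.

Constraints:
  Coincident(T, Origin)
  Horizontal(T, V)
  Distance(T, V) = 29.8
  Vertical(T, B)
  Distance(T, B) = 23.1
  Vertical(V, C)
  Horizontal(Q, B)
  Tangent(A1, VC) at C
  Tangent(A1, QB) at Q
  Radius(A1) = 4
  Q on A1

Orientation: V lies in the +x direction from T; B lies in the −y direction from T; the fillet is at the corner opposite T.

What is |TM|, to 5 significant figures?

32.101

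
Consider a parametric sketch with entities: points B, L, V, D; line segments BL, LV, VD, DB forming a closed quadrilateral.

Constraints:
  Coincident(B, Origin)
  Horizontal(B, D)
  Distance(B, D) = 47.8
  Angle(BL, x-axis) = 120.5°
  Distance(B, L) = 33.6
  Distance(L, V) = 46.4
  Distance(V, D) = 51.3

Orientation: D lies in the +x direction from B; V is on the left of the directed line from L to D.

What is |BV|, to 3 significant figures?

53.2

Checks: |LV| = 46.40 ✓; |VD| = 51.30 ✓.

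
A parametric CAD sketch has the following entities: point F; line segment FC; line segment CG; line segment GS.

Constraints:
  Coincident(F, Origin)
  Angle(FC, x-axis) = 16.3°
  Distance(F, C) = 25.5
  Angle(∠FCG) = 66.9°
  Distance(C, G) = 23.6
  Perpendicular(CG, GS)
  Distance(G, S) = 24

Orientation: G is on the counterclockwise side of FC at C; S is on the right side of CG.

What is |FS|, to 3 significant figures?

49.4

F is at the origin; FC runs at 16.3° with length 25.5, so C = 25.5·(cos 16.3°, sin 16.3°) = (24.5, 7.16). ∠FCG = 66.9°, so CG runs at 16.3° + (180° − 66.9°) = 129° from the x-axis; with |CG| = 23.6, G = C + 23.6·(cos 129°, sin 129°) = (9.50, 25.4). CG is perpendicular to GS; with |GS| = 24.0 on the right of CG, S = G + 24.0·(0.773, 0.635) = (28.0, 40.6). Then |FS| = |S − F| = 49.4.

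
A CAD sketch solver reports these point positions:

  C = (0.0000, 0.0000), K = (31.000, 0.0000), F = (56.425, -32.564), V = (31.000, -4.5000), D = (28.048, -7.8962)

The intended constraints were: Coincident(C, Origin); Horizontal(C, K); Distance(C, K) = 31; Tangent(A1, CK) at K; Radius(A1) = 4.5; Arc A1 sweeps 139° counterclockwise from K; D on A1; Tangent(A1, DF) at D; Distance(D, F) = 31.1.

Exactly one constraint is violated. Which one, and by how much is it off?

Distance(D, F) = 31.1 — off by 6.50.

C = (0.00, 0.00) ✓; C.y = 0.00, K.y = 0.00 ✓; |CK| = 31.00 ✓; ∠(VK, KC) = 90.00° ✓; |VK| = 4.500 ✓; bearing(V→D) − bearing(V→K) = 139.0° ✓; |VD| = 4.500 ✓; ∠(VD, DF) = 90.00° ✓; |DF| = 37.60 ✗.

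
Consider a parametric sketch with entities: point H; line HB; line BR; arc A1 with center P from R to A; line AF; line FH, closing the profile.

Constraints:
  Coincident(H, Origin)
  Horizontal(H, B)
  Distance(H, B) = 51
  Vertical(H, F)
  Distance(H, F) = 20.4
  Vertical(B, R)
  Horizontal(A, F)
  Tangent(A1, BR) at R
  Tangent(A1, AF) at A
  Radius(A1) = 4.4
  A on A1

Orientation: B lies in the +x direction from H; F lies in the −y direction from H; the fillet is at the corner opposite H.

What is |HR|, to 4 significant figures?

53.45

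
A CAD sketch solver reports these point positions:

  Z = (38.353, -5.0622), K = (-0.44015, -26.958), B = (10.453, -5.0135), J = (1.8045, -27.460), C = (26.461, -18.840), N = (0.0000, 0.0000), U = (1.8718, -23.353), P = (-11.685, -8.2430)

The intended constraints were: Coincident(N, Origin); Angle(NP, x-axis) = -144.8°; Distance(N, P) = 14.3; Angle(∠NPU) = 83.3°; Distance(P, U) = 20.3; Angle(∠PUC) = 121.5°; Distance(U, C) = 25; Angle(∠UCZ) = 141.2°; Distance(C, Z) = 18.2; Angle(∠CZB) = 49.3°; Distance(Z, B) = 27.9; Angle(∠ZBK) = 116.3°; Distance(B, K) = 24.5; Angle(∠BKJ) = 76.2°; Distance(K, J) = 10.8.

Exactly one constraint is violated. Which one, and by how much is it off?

Distance(K, J) = 10.8 — off by 8.50.

N = (0.00, 0.00) ✓; NP at -144.8° ✓; |NP| = 14.30 ✓; ∠NPU = 83.30° ✓; |PU| = 20.30 ✓; ∠PUC = 121.5° ✓; |UC| = 25.00 ✓; ∠UCZ = 141.2° ✓; |CZ| = 18.20 ✓; ∠CZB = 49.30° ✓; |ZB| = 27.90 ✓; ∠ZBK = 116.3° ✓; |BK| = 24.50 ✓; ∠BKJ = 76.21° ✓; |KJ| = 2.300 ✗.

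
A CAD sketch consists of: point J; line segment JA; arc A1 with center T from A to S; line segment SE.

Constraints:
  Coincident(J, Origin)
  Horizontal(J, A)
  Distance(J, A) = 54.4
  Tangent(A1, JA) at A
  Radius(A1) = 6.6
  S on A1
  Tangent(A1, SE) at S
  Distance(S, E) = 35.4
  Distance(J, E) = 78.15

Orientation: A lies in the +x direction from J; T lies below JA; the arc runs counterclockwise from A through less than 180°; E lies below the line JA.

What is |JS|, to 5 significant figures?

49.750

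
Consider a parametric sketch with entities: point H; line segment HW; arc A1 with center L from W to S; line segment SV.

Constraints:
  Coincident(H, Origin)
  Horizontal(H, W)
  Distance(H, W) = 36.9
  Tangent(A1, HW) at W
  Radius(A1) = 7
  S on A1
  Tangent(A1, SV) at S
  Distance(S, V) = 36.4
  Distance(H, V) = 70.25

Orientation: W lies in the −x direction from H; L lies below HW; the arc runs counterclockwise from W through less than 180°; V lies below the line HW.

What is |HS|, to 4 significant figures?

43.18

Checks: |LS| = 7.000 ✓; ∠(LS, SV) = 90.00° ✓; |SV| = 36.40 ✓; |HV| = 70.25 ✓.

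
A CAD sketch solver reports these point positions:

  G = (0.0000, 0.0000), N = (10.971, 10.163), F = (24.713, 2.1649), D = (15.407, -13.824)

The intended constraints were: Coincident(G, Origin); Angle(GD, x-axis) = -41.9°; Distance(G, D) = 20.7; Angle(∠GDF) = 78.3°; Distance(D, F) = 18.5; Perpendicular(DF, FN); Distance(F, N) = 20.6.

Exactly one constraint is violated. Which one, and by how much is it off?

Distance(F, N) = 20.6 — off by 4.70.

G = (0.00, 0.00) ✓; GD at -41.90° ✓; |GD| = 20.70 ✓; ∠GDF = 78.30° ✓; |DF| = 18.50 ✓; ∠(DF, FN) = 90.00° ✓; |FN| = 15.90 ✗.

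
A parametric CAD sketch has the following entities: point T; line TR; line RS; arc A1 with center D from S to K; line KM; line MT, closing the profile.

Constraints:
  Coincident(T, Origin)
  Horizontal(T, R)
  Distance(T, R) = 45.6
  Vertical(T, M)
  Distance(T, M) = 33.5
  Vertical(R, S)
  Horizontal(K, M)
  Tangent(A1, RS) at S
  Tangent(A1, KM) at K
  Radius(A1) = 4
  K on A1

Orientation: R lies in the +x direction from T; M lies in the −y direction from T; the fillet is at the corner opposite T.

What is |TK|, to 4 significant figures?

53.41

The virtual corner opposite T is at (45.60, -33.50). Since A1 is tangent to RS there, DS ⟂ RS and the tangent condition forces DK to be normal to KM, with radius 4.0, so the center D sits 4.0 in from both sides at D = (41.60, -29.50). That places the tangent points at S = (45.60, -29.50) on RS and K = (41.60, -33.50) on KM. Then |TK| = |K − T| = 53.41.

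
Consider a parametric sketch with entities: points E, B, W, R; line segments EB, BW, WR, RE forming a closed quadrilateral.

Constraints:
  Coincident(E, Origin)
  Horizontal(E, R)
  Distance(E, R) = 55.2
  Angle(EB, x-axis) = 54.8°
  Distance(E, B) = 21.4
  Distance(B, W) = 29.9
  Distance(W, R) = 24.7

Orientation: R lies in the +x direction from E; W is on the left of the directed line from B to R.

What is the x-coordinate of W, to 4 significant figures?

42.04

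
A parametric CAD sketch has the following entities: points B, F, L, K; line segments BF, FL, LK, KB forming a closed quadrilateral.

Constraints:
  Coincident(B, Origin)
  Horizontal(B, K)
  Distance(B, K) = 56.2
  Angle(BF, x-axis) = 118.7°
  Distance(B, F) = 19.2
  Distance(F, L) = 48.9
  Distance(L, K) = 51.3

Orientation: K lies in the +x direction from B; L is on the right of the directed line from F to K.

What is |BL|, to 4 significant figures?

29.72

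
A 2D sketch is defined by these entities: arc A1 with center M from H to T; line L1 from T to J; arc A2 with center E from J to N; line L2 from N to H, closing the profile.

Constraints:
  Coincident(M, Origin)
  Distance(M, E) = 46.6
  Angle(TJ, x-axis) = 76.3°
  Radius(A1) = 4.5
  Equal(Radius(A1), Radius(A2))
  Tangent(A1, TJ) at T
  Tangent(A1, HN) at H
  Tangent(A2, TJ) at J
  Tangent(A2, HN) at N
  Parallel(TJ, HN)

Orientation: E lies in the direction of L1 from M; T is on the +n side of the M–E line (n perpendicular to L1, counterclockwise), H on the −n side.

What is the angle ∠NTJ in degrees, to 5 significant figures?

10.931°

The slot axis is L1's direction at 76.3°, so u = (cos 76.3°, sin 76.3°) = (0.23684, 0.97155) and n = (−sin 76.3°, cos 76.3°) = (-0.97155, 0.23684). M is at the origin and E lies 46.6 along u from M, so E = 46.6·u = (11.037, 45.274). Tangency of A1 to both parallel lines with radius 4.5 puts T and H at M ± 4.5·n: T = (-4.3720, 1.0658), H = (4.3720, -1.0658). Equal radii place J and N the same way about E: J = E + 4.5·n = (6.6647, 46.340), N = E − 4.5·n = (15.409, 44.208). Then cos ∠NTJ = TN·TJ / (|TN||TJ|), giving 10.931°.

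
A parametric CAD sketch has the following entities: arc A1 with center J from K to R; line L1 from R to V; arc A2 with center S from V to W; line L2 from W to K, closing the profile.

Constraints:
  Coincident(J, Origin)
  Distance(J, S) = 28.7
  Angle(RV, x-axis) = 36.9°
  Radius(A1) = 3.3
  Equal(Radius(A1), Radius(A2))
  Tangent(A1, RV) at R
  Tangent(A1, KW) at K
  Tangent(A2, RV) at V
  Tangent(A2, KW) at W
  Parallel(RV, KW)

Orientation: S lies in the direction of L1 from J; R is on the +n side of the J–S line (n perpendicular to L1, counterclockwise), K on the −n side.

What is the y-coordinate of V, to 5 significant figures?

19.871

Tangency of A1 to both parallel lines with radius 3.3 puts R and K at J ± 3.3·n: R = (-1.9814, 2.6390), K = (1.9814, -2.6390). Equal radii place V and W the same way about S: V = S + 3.3·n = (20.970, 19.871), W = S − 3.3·n = (24.932, 14.593). So V.y = 19.871.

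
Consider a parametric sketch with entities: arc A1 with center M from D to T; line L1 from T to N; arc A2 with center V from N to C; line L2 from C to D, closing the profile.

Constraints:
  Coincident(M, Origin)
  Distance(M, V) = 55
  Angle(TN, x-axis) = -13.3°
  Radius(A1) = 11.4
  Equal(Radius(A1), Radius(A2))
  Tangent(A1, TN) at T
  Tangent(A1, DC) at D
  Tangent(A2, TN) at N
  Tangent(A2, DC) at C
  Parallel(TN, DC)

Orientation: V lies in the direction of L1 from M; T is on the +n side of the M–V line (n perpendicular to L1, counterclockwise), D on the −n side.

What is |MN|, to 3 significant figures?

56.2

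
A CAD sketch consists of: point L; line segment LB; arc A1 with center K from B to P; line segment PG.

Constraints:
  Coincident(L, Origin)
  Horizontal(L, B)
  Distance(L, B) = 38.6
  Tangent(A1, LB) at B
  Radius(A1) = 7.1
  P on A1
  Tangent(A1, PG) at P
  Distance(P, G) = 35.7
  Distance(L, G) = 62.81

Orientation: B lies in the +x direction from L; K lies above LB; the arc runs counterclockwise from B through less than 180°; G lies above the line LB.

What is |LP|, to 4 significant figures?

46.24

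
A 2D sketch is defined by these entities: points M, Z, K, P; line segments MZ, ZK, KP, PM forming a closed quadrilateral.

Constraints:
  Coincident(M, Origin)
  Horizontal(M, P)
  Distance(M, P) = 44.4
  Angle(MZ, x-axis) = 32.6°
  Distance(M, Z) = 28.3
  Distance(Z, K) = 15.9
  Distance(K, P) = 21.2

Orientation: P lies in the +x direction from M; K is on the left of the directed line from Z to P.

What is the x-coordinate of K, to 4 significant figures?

38.86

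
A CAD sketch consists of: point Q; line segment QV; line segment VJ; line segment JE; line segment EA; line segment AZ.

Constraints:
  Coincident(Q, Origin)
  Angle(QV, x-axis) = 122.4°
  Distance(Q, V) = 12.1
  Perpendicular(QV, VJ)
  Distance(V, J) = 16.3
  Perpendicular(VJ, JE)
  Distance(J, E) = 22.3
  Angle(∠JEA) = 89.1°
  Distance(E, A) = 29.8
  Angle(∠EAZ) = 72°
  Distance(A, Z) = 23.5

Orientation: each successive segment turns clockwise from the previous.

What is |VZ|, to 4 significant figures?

5.898

Q is at the origin; QV runs at 122.4° with length 12.1, so V = (-6.484, 10.22). QV is perpendicular to VJ, so VJ runs at 32.40°; with |VJ| = 16.3, J = (7.279, 18.95). VJ is perpendicular to JE, so JE runs at -57.60°; with |JE| = 22.3, E = (19.23, 0.1218). ∠JEA = 89.1° gives EA at -148.5° from the x-axis; with |EA| = 29.8, A = (-6.181, -15.45). ∠EAZ = 72.0° gives AZ at 103.5° from the x-axis; with |AZ| = 23.5, Z = (-11.67, 7.402). Then |VZ| = |Z − V| = 5.898.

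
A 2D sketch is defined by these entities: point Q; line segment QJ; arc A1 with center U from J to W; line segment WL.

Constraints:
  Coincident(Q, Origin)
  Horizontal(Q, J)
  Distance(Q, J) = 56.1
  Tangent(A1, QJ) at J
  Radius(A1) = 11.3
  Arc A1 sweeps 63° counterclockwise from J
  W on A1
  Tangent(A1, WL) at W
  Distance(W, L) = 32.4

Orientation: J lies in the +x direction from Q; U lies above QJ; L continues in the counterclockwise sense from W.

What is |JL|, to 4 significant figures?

42.91

Q is at the origin; Q and J share the same y with |QJ| = 56.1 and J on the +x side, so J = (56.10, 0.000). Since A1 is tangent to QJ there, UJ ⟂ QJ, so U = J + (0, 11.3) = (56.10, 11.30). On A1, J sits at bearing -90° from U; a 63° counterclockwise sweep puts W at bearing -27°, so W = U + 11.3·(cos -27°, sin -27°) = (66.17, 6.170). A1 meets WL tangentially, so UW is at right angles to WL, so WL runs along (−sin -27°, cos -27°); with |WL| = 32.4, L = (80.88, 35.04). Then |JL| = |L − J| = 42.91.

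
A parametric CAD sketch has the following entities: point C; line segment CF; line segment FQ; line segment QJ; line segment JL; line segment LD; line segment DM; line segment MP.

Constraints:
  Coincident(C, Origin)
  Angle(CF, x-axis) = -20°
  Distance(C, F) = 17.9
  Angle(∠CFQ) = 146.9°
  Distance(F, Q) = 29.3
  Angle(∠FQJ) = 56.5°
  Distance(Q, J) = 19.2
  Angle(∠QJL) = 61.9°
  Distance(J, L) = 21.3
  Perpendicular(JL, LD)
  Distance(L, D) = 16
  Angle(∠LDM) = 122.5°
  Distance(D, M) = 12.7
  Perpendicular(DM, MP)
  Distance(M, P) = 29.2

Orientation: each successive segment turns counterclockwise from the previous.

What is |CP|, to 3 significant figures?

36.4

∠LDM = 122.5° gives DM at 42.2° from the x-axis; with |DM| = 12.7, M = (50.6, -2.53). DM is perpendicular to MP, so MP runs at 132°; with |MP| = 29.2, P = (31.0, 19.1). Then |CP| = |P − C| = 36.4.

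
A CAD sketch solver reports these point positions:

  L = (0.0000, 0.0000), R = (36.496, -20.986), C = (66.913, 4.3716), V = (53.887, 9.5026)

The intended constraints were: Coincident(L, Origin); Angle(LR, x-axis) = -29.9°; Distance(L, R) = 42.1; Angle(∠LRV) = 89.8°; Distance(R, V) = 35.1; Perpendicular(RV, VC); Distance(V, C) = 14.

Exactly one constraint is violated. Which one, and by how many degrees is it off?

Perpendicular(RV, VC) — off by 8.20°.

L = (0.00, 0.00) ✓; LR at -29.90° ✓; |LR| = 42.10 ✓; ∠LRV = 89.80° ✓; |RV| = 35.10 ✓; ∠(RV, VC) = 81.80° ✗; |VC| = 14.00 ✓.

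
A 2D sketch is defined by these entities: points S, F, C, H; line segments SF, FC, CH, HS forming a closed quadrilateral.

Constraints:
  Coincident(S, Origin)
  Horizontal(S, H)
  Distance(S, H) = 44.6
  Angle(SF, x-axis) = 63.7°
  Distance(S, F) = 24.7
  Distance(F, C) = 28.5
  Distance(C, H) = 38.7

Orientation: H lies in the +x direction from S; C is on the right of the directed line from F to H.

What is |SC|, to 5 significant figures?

8.7387

S is at the origin; SH is horizontal with |SH| = 44.6 and H in +x, so H = (44.6, 0). SF runs at 63.7° with |SF| = 24.7, so F = (10.944, 22.143). C is determined by |FC| = 28.5 and |CH| = 38.7 together: it lies at the intersection of circle(F, 28.5) and circle(H, 38.7). With |FH| = 40.287, the foot of the radical line on FH is 11.637 from F and the perpendicular offset is √(28.5² − 11.637²) = 26.016. Taking the right-of-FH solution: C = (6.3659, -5.9867).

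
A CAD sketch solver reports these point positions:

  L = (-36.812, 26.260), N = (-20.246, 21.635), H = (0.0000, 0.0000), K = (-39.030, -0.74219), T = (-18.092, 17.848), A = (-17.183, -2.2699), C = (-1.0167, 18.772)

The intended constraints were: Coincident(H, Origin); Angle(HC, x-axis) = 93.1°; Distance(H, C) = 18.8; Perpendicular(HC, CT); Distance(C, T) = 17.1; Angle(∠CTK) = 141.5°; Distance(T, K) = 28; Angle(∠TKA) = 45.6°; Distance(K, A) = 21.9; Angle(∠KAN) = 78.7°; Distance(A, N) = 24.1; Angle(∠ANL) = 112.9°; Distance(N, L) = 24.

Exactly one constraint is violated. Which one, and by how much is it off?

Distance(N, L) = 24 — off by 6.80.

H = (0.00, 0.00) ✓; HC at 93.10° ✓; |HC| = 18.80 ✓; ∠(HC, CT) = 90.00° ✓; |CT| = 17.10 ✓; ∠CTK = 141.5° ✓; |TK| = 28.00 ✓; ∠TKA = 45.60° ✓; |KA| = 21.90 ✓; ∠KAN = 78.70° ✓; |AN| = 24.10 ✓; ∠ANL = 112.9° ✓; |NL| = 17.20 ✗.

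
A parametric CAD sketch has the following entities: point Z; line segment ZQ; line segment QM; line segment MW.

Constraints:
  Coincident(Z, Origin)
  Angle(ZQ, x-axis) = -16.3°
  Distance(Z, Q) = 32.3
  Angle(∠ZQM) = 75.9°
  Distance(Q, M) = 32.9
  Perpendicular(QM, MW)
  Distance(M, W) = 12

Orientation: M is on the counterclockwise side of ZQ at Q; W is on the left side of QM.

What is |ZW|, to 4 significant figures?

31.62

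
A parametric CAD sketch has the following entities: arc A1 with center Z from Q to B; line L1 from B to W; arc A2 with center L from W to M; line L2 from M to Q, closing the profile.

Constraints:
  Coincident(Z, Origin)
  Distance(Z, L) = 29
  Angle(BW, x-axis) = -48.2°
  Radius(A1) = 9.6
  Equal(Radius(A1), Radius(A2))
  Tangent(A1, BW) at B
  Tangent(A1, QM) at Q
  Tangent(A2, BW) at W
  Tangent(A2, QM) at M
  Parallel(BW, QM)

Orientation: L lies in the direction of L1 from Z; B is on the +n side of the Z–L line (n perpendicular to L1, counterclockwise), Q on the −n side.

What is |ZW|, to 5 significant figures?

30.548

The slot axis is L1's direction at -48.2°, so u = (cos -48.2°, sin -48.2°) = (0.66653, -0.74548) and n = (−sin -48.2°, cos -48.2°) = (0.74548, 0.66653). Z is at the origin and L lies 29.0 along u from Z, so L = 29.0·u = (19.329, -21.619). Tangency of A1 to both parallel lines with radius 9.6 puts B and Q at Z ± 9.6·n: B = (7.1566, 6.3987), Q = (-7.1566, -6.3987). Equal radii place W and M the same way about L: W = L + 9.6·n = (26.486, -15.220), M = L − 9.6·n = (12.173, -28.018). Then |ZW| = |W − Z| = 30.548.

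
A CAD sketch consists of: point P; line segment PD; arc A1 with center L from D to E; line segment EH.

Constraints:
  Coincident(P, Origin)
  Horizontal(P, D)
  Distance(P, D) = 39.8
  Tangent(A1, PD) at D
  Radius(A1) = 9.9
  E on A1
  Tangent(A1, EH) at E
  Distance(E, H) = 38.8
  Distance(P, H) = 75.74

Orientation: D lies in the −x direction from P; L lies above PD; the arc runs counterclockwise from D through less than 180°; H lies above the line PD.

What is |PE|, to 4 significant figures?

37.50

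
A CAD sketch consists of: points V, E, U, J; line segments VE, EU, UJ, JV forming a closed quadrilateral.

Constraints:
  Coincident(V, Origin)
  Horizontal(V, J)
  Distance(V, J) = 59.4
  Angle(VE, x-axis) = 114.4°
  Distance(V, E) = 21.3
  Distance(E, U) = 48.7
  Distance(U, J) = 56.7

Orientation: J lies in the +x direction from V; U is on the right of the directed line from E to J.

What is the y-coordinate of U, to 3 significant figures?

-25.9

V is at the origin; V and J share the same y with |VJ| = 59.4 and J in +x, so J = (59.4, 0). VE runs at 114.4° with |VE| = 21.3, so E = (-8.80, 19.4). U is determined by |EU| = 48.7 and |UJ| = 56.7 together: it lies at the intersection of circle(E, 48.7) and circle(J, 56.7). With |EJ| = 70.9, the foot of the radical line on EJ is 29.5 from E and the perpendicular offset is √(48.7² − 29.5²) = 38.7. Taking the right-of-EJ solution: U = (8.98, -25.9).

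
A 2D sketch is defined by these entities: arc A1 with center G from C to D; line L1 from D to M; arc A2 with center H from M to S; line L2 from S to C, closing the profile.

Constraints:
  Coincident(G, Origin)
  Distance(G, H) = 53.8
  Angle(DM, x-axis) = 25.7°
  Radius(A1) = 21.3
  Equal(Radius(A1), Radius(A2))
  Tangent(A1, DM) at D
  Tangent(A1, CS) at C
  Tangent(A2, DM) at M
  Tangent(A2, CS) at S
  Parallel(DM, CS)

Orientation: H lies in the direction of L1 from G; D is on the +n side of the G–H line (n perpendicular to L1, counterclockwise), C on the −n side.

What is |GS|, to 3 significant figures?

57.9

The slot axis is L1's direction at 25.7°, so u = (cos 25.7°, sin 25.7°) = (0.901, 0.434) and n = (−sin 25.7°, cos 25.7°) = (-0.434, 0.901). G is at the origin and H lies 53.8 along u from G, so H = 53.8·u = (48.5, 23.3). Tangency of A1 to both parallel lines with radius 21.3 puts D and C at G ± 21.3·n: D = (-9.24, 19.2), C = (9.24, -19.2). Equal radii place M and S the same way about H: M = H + 21.3·n = (39.2, 42.5), S = H − 21.3·n = (57.7, 4.14). Then |GS| = |S − G| = 57.9.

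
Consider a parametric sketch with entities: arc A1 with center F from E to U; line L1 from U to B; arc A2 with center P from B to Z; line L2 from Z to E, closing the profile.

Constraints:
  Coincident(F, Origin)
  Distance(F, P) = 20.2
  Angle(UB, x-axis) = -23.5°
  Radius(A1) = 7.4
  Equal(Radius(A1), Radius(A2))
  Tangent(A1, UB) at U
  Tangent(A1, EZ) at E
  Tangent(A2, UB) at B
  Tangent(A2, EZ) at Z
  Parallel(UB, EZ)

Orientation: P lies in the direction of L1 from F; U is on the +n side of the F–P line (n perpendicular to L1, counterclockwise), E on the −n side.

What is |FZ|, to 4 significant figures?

21.51

Tangency of A1 to both parallel lines with radius 7.4 puts U and E at F ± 7.4·n: U = (2.951, 6.786), E = (-2.951, -6.786). Equal radii place B and Z the same way about P: B = P + 7.4·n = (21.48, -1.268), Z = P − 7.4·n = (15.57, -14.84). Then |FZ| = |Z − F| = 21.51.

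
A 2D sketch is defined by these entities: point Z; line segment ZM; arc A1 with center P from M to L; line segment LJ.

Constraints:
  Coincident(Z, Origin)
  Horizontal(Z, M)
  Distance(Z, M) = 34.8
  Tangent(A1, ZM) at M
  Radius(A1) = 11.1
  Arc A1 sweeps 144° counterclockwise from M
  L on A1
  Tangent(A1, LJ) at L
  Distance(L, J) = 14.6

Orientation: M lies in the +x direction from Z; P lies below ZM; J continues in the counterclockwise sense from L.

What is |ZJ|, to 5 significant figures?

49.280

On A1, M sits at bearing 90° from P; a 144° counterclockwise sweep puts L at bearing 234°, so L = P + 11.1·(cos 234°, sin 234°) = (28.276, -20.080). Since A1 is tangent to LJ there, PL ⟂ LJ, so LJ runs along (−sin 234°, cos 234°); with |LJ| = 14.6, J = (40.087, -28.662). Then |ZJ| = |J − Z| = 49.280.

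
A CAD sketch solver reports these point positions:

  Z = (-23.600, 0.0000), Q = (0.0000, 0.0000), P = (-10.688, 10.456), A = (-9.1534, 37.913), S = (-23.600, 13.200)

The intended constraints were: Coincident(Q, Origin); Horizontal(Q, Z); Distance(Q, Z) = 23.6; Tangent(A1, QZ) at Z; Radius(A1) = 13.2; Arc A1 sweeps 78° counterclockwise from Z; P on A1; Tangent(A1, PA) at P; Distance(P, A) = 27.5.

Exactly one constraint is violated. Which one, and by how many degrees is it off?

Tangent(A1, PA) at P — off by 8.80°.

Q = (0.00, 0.00) ✓; Q.y = 0.00, Z.y = 0.00 ✓; |QZ| = 23.60 ✓; ∠(SZ, ZQ) = 90.00° ✓; |SZ| = 13.20 ✓; bearing(S→P) − bearing(S→Z) = 78.00° ✓; |SP| = 13.20 ✓; ∠(SP, PA) = 81.20° ✗; |PA| = 27.50 ✓.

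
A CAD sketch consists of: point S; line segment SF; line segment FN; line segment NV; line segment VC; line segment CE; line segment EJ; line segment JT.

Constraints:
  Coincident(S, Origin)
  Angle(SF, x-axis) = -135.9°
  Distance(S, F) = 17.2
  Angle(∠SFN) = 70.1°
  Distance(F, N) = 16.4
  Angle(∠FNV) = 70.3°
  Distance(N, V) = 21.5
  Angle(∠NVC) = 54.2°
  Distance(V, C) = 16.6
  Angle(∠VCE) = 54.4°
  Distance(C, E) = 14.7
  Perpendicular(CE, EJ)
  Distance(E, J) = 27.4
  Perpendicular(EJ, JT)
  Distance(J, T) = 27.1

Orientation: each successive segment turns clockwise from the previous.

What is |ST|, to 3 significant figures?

25.9

S is at the origin; SF runs at -135.9° with length 17.2, so F = (-12.4, -12.0). ∠SFN = 70.1° gives FN at 114° from the x-axis; with |FN| = 16.4, N = (-19.1, 2.99). ∠FNV = 70.3° gives NV at 4.50° from the x-axis; with |NV| = 21.5, V = (2.36, 4.68). ∠NVC = 54.2° gives VC at -121° from the x-axis; with |VC| = 16.6, C = (-6.26, -9.51). ∠VCE = 54.4° gives CE at 113° from the x-axis; with |CE| = 14.7, E = (-12.0, 4.01). CE is perpendicular to EJ, so EJ runs at 23.1°; with |EJ| = 27.4, J = (13.2, 14.8). EJ is perpendicular to JT, so JT runs at -66.9°; with |JT| = 27.1, T = (23.8, -10.2). Then |ST| = |T − S| = 25.9.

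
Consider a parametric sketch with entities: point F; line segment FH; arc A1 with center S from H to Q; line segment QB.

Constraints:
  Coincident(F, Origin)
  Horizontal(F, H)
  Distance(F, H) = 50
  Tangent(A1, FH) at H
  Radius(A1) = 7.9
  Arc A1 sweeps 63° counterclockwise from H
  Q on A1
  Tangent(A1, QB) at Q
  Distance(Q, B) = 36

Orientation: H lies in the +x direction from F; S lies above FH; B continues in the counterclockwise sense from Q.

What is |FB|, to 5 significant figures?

81.910

On A1, H sits at bearing -90° from S; a 63° counterclockwise sweep puts Q at bearing -27°, so Q = S + 7.9·(cos -27°, sin -27°) = (57.039, 4.3135). A1 meets QB tangentially, so SQ is at right angles to QB, so QB runs along (−sin -27°, cos -27°); with |QB| = 36.0, B = (73.383, 36.390). Then |FB| = |B − F| = 81.910.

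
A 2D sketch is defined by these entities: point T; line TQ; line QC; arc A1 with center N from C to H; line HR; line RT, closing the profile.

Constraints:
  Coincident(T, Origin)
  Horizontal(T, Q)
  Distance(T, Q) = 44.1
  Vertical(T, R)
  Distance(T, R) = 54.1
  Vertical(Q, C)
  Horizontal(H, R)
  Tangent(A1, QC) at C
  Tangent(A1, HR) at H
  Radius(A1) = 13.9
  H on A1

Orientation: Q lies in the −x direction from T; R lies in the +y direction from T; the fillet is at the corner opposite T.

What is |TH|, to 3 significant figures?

62.0

T is at the origin; T and Q share the same y with |TQ| = 44.1 and Q on the −x side, so Q = (-44.1, 0.00). T and R share the same x with |TR| = 54.1 and R on the +y side, so R = (0.00, 54.1). The virtual corner opposite T is at (-44.1, 54.1). Since A1 is tangent to QC there, NC ⟂ QC and A1 meets HR tangentially, so NH is at right angles to HR, with radius 13.9, so the center N sits 13.9 in from both sides at N = (-30.2, 40.2). That places the tangent points at C = (-44.1, 40.2) on QC and H = (-30.2, 54.1) on HR. Then |TH| = |H − T| = 62.0.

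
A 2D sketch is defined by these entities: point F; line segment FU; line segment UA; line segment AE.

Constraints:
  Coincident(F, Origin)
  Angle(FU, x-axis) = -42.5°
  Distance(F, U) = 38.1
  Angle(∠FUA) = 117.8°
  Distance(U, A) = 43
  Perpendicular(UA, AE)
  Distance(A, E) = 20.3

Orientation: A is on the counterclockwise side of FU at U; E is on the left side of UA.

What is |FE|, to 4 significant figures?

62.23

∠FUA = 117.8°, so UA runs at -42.5° + (180° − 117.8°) = 19.70° from the x-axis; with |UA| = 43.0, A = U + 43.0·(cos 19.70°, sin 19.70°) = (68.57, -11.24). UA ⟂ AE; with |AE| = 20.3 on the left of UA, E = A + 20.3·(-0.3371, 0.9415) = (61.73, 7.867). Then |FE| = |E − F| = 62.23.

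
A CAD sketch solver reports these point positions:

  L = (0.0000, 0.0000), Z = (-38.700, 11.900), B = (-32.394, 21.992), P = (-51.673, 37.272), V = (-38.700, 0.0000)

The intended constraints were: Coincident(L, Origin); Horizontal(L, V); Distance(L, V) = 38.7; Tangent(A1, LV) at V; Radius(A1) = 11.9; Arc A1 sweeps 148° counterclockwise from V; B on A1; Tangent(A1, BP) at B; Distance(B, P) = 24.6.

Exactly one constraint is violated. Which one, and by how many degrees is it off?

Tangent(A1, BP) at B — off by 6.40°.

L = (0.00, 0.00) ✓; L.y = 0.00, V.y = 0.00 ✓; |LV| = 38.70 ✓; ∠(ZV, VL) = 90.00° ✓; |ZV| = 11.90 ✓; bearing(Z→B) − bearing(Z→V) = 148.0° ✓; |ZB| = 11.90 ✓; ∠(ZB, BP) = 96.40° ✗; |BP| = 24.60 ✓.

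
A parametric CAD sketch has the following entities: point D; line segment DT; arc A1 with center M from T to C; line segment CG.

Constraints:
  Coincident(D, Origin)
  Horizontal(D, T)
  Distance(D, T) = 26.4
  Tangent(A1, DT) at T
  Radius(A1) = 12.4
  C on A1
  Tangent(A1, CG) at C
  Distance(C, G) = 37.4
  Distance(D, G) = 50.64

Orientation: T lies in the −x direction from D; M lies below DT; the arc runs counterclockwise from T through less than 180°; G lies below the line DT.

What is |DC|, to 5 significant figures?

41.296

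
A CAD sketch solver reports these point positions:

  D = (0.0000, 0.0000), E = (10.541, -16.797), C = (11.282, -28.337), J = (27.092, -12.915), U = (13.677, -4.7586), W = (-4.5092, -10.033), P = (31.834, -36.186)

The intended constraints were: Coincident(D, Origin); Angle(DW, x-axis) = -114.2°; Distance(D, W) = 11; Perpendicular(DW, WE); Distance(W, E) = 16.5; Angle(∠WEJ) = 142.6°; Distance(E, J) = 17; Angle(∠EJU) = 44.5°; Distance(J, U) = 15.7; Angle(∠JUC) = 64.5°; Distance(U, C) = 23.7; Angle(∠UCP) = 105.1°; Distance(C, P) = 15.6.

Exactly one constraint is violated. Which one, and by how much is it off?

Distance(C, P) = 15.6 — off by 6.40.

D = (0.00, 0.00) ✓; DW at -114.2° ✓; |DW| = 11.00 ✓; ∠(DW, WE) = 90.00° ✓; |WE| = 16.50 ✓; ∠WEJ = 142.6° ✓; |EJ| = 17.00 ✓; ∠EJU = 44.50° ✓; |JU| = 15.70 ✓; ∠JUC = 64.50° ✓; |UC| = 23.70 ✓; ∠UCP = 105.1° ✓; |CP| = 22.00 ✗.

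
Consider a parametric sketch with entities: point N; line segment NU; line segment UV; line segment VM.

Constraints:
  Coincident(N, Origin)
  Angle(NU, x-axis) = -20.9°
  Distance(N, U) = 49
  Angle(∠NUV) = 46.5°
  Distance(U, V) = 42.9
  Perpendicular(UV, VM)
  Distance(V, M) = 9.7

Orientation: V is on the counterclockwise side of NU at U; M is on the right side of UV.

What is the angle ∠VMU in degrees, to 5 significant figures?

77.259°

∠NUV = 46.5°, so UV runs at -20.9° + (180° − 46.5°) = 112.60° from the x-axis; with |UV| = 42.9, V = U + 42.9·(cos 112.60°, sin 112.60°) = (29.290, 22.126). UV ⟂ VM; with |VM| = 9.7 on the right of UV, M = V + 9.7·(0.92321, 0.38430) = (38.245, 25.853). Then cos ∠VMU = MV·MU / (|MV||MU|), giving 77.259°.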